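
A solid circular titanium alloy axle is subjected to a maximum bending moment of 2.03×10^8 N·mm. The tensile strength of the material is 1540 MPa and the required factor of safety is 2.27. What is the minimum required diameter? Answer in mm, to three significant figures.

σ_allow = 1540/2.27 = 678.4 MPa.
For a solid circular section σ = 32M/(πd³), so d³ = 32M/(π σ_allow) = 32×2.0300×10^8/(π×678.4) = 3.048×10^6 mm³.
d = 145.0 mm.

d = 145 mm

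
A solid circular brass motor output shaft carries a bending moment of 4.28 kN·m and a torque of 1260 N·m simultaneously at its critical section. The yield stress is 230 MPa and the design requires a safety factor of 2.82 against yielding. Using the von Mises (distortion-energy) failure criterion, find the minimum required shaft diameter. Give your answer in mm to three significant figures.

d = 82.0 mm

σ_allow = σ_y/n = 230/2.82 = 81.56 MPa.
For a solid shaft σ_b = 32M/(πd³) and τ = 16T/(πd³), so the von Mises stress is σ' = (16/πd³)·√(4M²+3T²).
√(4M²+3T²) = √(4×(4.280×10^6)² + 3×(1.260×10^6)²) = 8.834×10^6 N·mm.
d³ = 16×8.834×10^6/(π×81.56) = 551600 mm³.
d = 82.01 mm.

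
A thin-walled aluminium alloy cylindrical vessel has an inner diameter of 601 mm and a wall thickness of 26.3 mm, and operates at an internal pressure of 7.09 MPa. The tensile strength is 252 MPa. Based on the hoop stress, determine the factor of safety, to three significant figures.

n = 3.11

σ_h = pD/(2t) = 7.09×601/(2×26.3) = 81.01 MPa.
n = 252/81.01 = 3.111.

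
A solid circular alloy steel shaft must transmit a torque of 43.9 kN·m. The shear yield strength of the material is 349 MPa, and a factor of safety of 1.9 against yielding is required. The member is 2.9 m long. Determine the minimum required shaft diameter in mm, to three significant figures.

Allowable shear stress τ_allow = 349/1.9 = 183.7 MPa.
For a solid shaft τ = 16T/(πd³), so d³ = 16T/(π τ_allow) = 16×4.3900×10^7/(π×183.7) = 1.217×10^6 mm³.
d = (1.217×10^6)^(1/3) = 106.8 mm.

d = 107 mm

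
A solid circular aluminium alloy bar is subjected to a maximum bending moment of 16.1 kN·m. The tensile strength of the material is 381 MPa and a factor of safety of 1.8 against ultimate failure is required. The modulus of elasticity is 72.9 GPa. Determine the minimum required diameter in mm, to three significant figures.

d = 91.8 mm

σ_allow = 381/1.8 = 211.7 MPa.
For a solid circular section σ = 32M/(πd³), so d³ = 32M/(π σ_allow) = 32×1.6100×10^7/(π×211.7) = 774800 mm³.
d = 91.85 mm.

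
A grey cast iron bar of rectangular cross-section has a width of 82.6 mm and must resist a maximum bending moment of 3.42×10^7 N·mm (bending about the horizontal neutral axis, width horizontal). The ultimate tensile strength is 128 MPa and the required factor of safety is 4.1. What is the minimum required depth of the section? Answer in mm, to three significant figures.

σ_allow = 128/4.1 = 31.22 MPa.
For a rectangular section σ = 6M/(bh²), so h² = 6M/(b σ_allow) = 6×3.4200×10^7/(82.6×31.22) = 79570 mm².
h = 282.1 mm.

h = 282 mm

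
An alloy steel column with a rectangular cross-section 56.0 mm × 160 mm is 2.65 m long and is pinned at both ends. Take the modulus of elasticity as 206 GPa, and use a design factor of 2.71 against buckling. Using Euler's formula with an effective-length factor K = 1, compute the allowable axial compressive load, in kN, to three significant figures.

Buckling occurs about the weak axis: I_min = h·b³/12 = 160×56.0³/12 = 2.342×10^6 mm⁴ (b = 56.0 mm is the smaller dimension).
Effective length L_e = KL = 1×2.65 m = 2650 mm.
Euler critical load P_cr = π²EI/L_e² = π²×206000×2.342×10^6/2650² = 677900 N.
P_allow = P_cr/n = 677900/2.71 = 250200 N.

P_allow = 250 kN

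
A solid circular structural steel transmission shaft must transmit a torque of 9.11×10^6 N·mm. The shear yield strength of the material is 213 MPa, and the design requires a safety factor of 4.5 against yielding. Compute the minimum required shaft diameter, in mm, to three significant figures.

Allowable shear stress τ_allow = 213/4.5 = 47.33 MPa.
For a solid shaft τ = 16T/(πd³), so d³ = 16T/(π τ_allow) = 16×9110000/(π×47.33) = 980200 mm³.
d = (980200)^(1/3) = 99.34 mm.

d = 99.3 mm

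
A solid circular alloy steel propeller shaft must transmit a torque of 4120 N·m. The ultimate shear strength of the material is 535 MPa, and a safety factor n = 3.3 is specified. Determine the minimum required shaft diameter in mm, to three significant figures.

Allowable shear stress τ_allow = 535/3.3 = 162.1 MPa.
For a solid shaft τ = 16T/(πd³), so d³ = 16T/(π τ_allow) = 16×4120000/(π×162.1) = 129400 mm³.
d = (129400)^(1/3) = 50.58 mm.

d = 50.6 mm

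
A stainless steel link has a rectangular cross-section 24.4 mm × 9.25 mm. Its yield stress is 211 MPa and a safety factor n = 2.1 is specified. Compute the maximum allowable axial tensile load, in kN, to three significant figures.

σ_allow = 211/2.1 = 100.5 MPa.
A = 24.4×9.25 = 225.7 mm².
F_allow = σ_allow × A = 100.5×225.7 = 22680 N.

F_allow = 22.7 kN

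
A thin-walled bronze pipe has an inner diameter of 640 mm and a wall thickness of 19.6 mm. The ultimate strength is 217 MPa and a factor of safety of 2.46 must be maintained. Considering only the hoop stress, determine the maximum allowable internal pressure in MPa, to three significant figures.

p_allow = 5.40 MPa

σ_allow = 217/2.46 = 88.21 MPa.
σ_h = pD/(2t) → p_allow = 2σ_allow t/D = 2×88.21×19.6/640 = 5.403 MPa.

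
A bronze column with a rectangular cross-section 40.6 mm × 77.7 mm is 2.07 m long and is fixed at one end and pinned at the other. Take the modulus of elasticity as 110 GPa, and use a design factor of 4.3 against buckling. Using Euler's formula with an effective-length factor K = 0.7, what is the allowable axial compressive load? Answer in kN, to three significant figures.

Buckling occurs about the weak axis: I_min = h·b³/12 = 77.7×40.6³/12 = 433300 mm⁴ (b = 40.6 mm is the smaller dimension).
Effective length L_e = KL = 0.7×2.07 m = 1449 mm.
Euler critical load P_cr = π²EI/L_e² = π²×110000×433300/1449² = 224100 N.
P_allow = P_cr/n = 224100/4.3 = 52110 N.

P_allow = 52.1 kN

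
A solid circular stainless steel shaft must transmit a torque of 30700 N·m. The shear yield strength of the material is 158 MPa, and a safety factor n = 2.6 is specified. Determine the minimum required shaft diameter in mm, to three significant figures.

Allowable shear stress τ_allow = 158/2.6 = 60.77 MPa.
For a solid shaft τ = 16T/(πd³), so d³ = 16T/(π τ_allow) = 16×3.0700×10^7/(π×60.77) = 2.573×10^6 mm³.
d = (2.573×10^6)^(1/3) = 137.0 mm.

d = 137 mm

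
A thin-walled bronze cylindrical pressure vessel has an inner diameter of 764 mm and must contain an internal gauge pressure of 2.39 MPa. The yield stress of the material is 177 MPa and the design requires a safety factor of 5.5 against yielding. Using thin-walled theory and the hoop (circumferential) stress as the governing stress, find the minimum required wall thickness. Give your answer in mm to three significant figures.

t = 28.4 mm

σ_allow = 177/5.5 = 32.18 MPa.
Hoop stress σ_h = pD/(2t), so t = pD/(2σ_allow) = 2.39×764/(2×32.18) = 28.37 mm.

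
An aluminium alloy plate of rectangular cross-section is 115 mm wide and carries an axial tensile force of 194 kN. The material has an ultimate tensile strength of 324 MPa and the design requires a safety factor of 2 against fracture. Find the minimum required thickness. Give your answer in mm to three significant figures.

t = 10.4 mm

σ_allow = 324/2 = 162.0 MPa.
Required area A = F/σ_allow = 194000/162.0 = 1198 mm².
t = A/w = 1198/115 = 10.41 mm.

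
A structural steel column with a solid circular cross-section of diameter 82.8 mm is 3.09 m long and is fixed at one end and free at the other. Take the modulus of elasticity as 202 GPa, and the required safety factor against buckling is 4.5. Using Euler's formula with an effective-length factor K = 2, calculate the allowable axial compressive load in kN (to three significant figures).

I = πd⁴/64 = π×82.8⁴/64 = 2.307×10^6 mm⁴.
Effective length L_e = KL = 2×3.09 m = 6180 mm.
Euler critical load P_cr = π²EI/L_e² = π²×202000×2.307×10^6/6180² = 120400 N.
P_allow = P_cr/n = 120400/4.5 = 26760 N.

P_allow = 26.8 kN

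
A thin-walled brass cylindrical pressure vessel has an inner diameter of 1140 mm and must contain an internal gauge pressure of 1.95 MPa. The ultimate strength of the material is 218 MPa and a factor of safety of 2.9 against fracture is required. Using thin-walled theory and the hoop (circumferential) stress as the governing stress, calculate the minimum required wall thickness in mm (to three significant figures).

σ_allow = 218/2.9 = 75.17 MPa.
Hoop stress σ_h = pD/(2t), so t = pD/(2σ_allow) = 1.95×1140/(2×75.17) = 14.79 mm.

t = 14.8 mm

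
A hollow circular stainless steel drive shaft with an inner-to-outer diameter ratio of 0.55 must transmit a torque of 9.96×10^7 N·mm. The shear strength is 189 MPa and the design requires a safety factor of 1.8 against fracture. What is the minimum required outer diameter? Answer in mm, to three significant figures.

τ_allow = 189/1.8 = 105.0 MPa.
For a hollow shaft τ = 16T/[πd_o³(1−k⁴)] with k = 0.55, so 1−k⁴ = 0.9085.
d_o³ = 16T/[π τ_allow (1−k⁴)] = 16×9.9600×10^7/(π×105.0×0.9085) = 5.318×10^6 mm³.
d_o = 174.5 mm.

d_o = 175 mm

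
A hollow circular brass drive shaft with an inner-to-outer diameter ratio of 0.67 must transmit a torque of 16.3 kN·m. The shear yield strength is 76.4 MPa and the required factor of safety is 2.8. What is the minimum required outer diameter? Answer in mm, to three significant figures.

d_o = 156 mm

τ_allow = 76.4/2.8 = 27.29 MPa.
For a hollow shaft τ = 16T/[πd_o³(1−k⁴)] with k = 0.67, so 1−k⁴ = 0.7985.
d_o³ = 16T/[π τ_allow (1−k⁴)] = 16×1.6300×10^7/(π×27.29×0.7985) = 3.810×10^6 mm³.
d_o = 156.2 mm.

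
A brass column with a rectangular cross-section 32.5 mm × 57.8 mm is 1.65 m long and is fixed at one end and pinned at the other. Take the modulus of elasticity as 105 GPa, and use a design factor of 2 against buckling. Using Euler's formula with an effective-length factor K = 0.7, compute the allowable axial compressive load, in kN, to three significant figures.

P_allow = 64.2 kN

Buckling occurs about the weak axis: I_min = h·b³/12 = 57.8×32.5³/12 = 165300 mm⁴ (b = 32.5 mm is the smaller dimension).
Effective length L_e = KL = 0.7×1.65 m = 1155 mm.
Euler critical load P_cr = π²EI/L_e² = π²×105000×165300/1155² = 128400 N.
P_allow = P_cr/n = 128400/2 = 64220 N.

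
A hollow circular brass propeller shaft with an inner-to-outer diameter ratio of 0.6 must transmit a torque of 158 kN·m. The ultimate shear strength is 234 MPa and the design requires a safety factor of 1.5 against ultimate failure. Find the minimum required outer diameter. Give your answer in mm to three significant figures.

d_o = 181 mm

τ_allow = 234/1.5 = 156.0 MPa.
For a hollow shaft τ = 16T/[πd_o³(1−k⁴)] with k = 0.6, so 1−k⁴ = 0.8704.
d_o³ = 16T/[π τ_allow (1−k⁴)] = 16×1.5800×10^8/(π×156.0×0.8704) = 5.926×10^6 mm³.
d_o = 181.0 mm.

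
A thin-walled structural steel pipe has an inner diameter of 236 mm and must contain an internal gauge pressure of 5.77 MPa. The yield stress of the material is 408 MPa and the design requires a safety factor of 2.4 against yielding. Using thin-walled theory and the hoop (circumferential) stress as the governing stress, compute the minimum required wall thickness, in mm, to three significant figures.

t = 4.01 mm

σ_allow = 408/2.4 = 170.0 MPa.
Hoop stress σ_h = pD/(2t), so t = pD/(2σ_allow) = 5.77×236/(2×170.0) = 4.005 mm.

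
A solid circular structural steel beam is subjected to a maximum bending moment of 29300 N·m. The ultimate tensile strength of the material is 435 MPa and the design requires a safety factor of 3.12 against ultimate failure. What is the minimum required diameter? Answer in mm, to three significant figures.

σ_allow = 435/3.12 = 139.4 MPa.
For a solid circular section σ = 32M/(πd³), so d³ = 32M/(π σ_allow) = 32×2.9300×10^7/(π×139.4) = 2.141×10^6 mm³.
d = 128.9 mm.

d = 129 mm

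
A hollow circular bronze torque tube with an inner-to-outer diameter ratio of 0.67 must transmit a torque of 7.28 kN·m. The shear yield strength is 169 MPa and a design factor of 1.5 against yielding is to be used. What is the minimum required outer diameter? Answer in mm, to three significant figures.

τ_allow = 169/1.5 = 112.7 MPa.
For a hollow shaft τ = 16T/[πd_o³(1−k⁴)] with k = 0.67, so 1−k⁴ = 0.7985.
d_o³ = 16T/[π τ_allow (1−k⁴)] = 16×7280000/(π×112.7×0.7985) = 412100 mm³.
d_o = 74.42 mm.

d_o = 74.4 mm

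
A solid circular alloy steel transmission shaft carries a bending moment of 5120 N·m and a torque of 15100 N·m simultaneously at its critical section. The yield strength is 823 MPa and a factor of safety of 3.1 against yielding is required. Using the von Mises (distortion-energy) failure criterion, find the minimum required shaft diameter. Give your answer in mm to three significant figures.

σ_allow = σ_y/n = 823/3.1 = 265.5 MPa.
For a solid shaft σ_b = 32M/(πd³) and τ = 16T/(πd³), so the von Mises stress is σ' = (16/πd³)·√(4M²+3T²).
√(4M²+3T²) = √(4×(5.120×10^6)² + 3×(1.510×10^7)²) = 2.809×10^7 N·mm.
d³ = 16×2.809×10^7/(π×265.5) = 538800 mm³.
d = 81.37 mm.

d = 81.4 mm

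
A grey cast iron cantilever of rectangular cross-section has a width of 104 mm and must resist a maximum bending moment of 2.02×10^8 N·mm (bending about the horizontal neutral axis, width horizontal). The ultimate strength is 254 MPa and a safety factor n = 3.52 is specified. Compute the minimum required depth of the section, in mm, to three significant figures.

σ_allow = 254/3.52 = 72.16 MPa.
For a rectangular section σ = 6M/(bh²), so h² = 6M/(b σ_allow) = 6×2.0200×10^8/(104×72.16) = 161500 mm².
h = 401.9 mm.

h = 402 mm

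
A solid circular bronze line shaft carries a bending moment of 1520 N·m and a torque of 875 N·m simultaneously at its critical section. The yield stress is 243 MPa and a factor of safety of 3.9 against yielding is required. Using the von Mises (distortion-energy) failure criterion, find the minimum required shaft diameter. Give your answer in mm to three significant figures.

σ_allow = σ_y/n = 243/3.9 = 62.31 MPa.
For a solid shaft σ_b = 32M/(πd³) and τ = 16T/(πd³), so the von Mises stress is σ' = (16/πd³)·√(4M²+3T²).
√(4M²+3T²) = √(4×(1.520×10^6)² + 3×(875000)²) = 3.397×10^6 N·mm.
d³ = 16×3.397×10^6/(π×62.31) = 277700 mm³.
d = 65.24 mm.

d = 65.2 mm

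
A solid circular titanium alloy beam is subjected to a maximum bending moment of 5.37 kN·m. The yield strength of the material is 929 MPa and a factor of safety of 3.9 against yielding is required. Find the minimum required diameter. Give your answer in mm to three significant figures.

d = 61.2 mm

σ_allow = 929/3.9 = 238.2 MPa.
For a solid circular section σ = 32M/(πd³), so d³ = 32M/(π σ_allow) = 32×5370000/(π×238.2) = 229600 mm³.
d = 61.24 mm.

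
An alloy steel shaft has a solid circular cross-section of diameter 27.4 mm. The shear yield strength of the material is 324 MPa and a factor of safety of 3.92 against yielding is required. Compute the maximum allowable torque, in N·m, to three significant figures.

T_allow = 334 N·m

τ_allow = 324/3.92 = 82.65 MPa.
For a solid shaft T_allow = τ_allow·πd³/16; πd³/16 = π×27.4³/16 = 4039 mm³.
T_allow = 82.65×4039 = 333800 N·mm = 333.8 N·m.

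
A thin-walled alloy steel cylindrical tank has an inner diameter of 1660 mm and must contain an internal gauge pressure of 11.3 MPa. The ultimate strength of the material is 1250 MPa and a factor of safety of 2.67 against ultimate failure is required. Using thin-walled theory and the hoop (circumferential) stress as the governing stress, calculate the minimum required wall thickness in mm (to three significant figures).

t = 20.0 mm

σ_allow = 1250/2.67 = 468.2 MPa.
Hoop stress σ_h = pD/(2t), so t = pD/(2σ_allow) = 11.3×1660/(2×468.2) = 20.03 mm.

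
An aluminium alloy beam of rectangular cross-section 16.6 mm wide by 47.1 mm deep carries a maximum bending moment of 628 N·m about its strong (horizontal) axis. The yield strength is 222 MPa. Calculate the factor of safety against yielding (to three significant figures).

n = 2.17

Section modulus S = bh²/6 = 16.6×47.1²/6 = 6138 mm³.
σ = M/S = 628000/6138 = 102.3 MPa.
n = 222/102.3 = 2.170.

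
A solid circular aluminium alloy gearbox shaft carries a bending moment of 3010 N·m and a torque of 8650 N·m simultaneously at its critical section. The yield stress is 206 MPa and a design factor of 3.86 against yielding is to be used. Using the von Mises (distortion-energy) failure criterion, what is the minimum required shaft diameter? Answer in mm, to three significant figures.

d = 116 mm

σ_allow = σ_y/n = 206/3.86 = 53.37 MPa.
For a solid shaft σ_b = 32M/(πd³) and τ = 16T/(πd³), so the von Mises stress is σ' = (16/πd³)·√(4M²+3T²).
√(4M²+3T²) = √(4×(3.010×10^6)² + 3×(8.650×10^6)²) = 1.615×10^7 N·mm.
d³ = 16×1.615×10^7/(π×53.37) = 1.541×10^6 mm³.
d = 115.5 mm.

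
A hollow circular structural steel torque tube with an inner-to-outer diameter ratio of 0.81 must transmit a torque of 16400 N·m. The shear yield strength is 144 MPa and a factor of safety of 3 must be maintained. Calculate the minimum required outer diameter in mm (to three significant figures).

d_o = 145 mm

τ_allow = 144/3 = 48.00 MPa.
For a hollow shaft τ = 16T/[πd_o³(1−k⁴)] with k = 0.81, so 1−k⁴ = 0.5695.
d_o³ = 16T/[π τ_allow (1−k⁴)] = 16×1.6400×10^7/(π×48.00×0.5695) = 3.055×10^6 mm³.
d_o = 145.1 mm.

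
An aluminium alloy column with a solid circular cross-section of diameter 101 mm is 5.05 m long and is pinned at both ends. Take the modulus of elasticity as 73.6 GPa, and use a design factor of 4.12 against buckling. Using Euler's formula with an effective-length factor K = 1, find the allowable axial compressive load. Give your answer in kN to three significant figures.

I = πd⁴/64 = π×101⁴/64 = 5.108×10^6 mm⁴.
Effective length L_e = KL = 1×5.05 m = 5050 mm.
Euler critical load P_cr = π²EI/L_e² = π²×73600×5.108×10^6/5050² = 145500 N.
P_allow = P_cr/n = 145500/4.12 = 35310 N.

P_allow = 35.3 kN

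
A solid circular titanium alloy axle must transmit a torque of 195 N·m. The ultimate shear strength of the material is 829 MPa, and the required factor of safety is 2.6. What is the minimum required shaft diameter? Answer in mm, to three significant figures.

Allowable shear stress τ_allow = 829/2.6 = 318.8 MPa.
For a solid shaft τ = 16T/(πd³), so d³ = 16T/(π τ_allow) = 16×195000/(π×318.8) = 3115 mm³.
d = (3115)^(1/3) = 14.60 mm.

d = 14.6 mm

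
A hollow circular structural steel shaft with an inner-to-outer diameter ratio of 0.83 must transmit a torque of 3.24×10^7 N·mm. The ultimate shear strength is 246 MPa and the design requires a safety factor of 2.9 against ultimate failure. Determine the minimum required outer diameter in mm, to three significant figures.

τ_allow = 246/2.9 = 84.83 MPa.
For a hollow shaft τ = 16T/[πd_o³(1−k⁴)] with k = 0.83, so 1−k⁴ = 0.5254.
d_o³ = 16T/[π τ_allow (1−k⁴)] = 16×3.2400×10^7/(π×84.83×0.5254) = 3.702×10^6 mm³.
d_o = 154.7 mm.

d_o = 155 mm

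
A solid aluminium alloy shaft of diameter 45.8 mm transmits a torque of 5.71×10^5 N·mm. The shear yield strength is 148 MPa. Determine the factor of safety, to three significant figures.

n = 4.89

τ = 16T/(πd³) = 16×571000/(π×45.8³) = 30.27 MPa.
n = τ_limit/τ = 148/30.27 = 4.889.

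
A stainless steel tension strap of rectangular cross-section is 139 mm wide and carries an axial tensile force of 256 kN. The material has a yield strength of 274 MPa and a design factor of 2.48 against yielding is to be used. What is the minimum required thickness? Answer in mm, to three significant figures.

σ_allow = 274/2.48 = 110.5 MPa.
Required area A = F/σ_allow = 256000/110.5 = 2317 mm².
t = A/w = 2317/139 = 16.67 mm.

t = 16.7 mm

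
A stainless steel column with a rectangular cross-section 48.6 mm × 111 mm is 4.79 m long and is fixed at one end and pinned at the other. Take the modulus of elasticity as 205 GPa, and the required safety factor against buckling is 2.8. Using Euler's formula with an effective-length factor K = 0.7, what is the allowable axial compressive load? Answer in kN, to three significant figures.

P_allow = 68.2 kN

Buckling occurs about the weak axis: I_min = h·b³/12 = 111×48.6³/12 = 1.062×10^6 mm⁴ (b = 48.6 mm is the smaller dimension).
Effective length L_e = KL = 0.7×4.79 m = 3353 mm.
Euler critical load P_cr = π²EI/L_e² = π²×205000×1.062×10^6/3353² = 191100 N.
P_allow = P_cr/n = 191100/2.8 = 68250 N.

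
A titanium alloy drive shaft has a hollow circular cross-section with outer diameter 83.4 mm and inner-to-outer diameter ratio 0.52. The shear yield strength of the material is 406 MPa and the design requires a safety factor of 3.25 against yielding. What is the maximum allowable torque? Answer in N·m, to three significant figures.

T_allow = 13200 N·m

τ_allow = 406/3.25 = 124.9 MPa.
For a hollow shaft T_allow = τ_allow·πd_o³(1−k⁴)/16 with 1−k⁴ = 0.9269, so πd_o³(1−k⁴)/16 = 105600 mm³.
T_allow = 124.9×105600 = 1.319×10^7 N·mm = 13190 N·m.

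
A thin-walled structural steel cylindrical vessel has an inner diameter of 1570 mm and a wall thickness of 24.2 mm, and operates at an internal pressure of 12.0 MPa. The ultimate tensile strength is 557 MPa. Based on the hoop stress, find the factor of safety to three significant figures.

σ_h = pD/(2t) = 12.0×1570/(2×24.2) = 389.3 MPa.
n = 557/389.3 = 1.431.

n = 1.43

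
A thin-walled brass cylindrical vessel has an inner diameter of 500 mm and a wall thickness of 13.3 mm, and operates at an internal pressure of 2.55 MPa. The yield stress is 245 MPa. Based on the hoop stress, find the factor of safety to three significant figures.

n = 5.11

σ_h = pD/(2t) = 2.55×500/(2×13.3) = 47.93 MPa.
n = 245/47.93 = 5.111.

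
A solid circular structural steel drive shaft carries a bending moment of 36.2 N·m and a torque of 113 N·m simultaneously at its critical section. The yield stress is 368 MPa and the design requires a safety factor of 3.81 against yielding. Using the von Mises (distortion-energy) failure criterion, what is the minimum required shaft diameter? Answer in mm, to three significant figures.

σ_allow = σ_y/n = 368/3.81 = 96.59 MPa.
For a solid shaft σ_b = 32M/(πd³) and τ = 16T/(πd³), so the von Mises stress is σ' = (16/πd³)·√(4M²+3T²).
√(4M²+3T²) = √(4×(36200)² + 3×(113000)²) = 208700 N·mm.
d³ = 16×208700/(π×96.59) = 11000 mm³.
d = 22.24 mm.

d = 22.2 mm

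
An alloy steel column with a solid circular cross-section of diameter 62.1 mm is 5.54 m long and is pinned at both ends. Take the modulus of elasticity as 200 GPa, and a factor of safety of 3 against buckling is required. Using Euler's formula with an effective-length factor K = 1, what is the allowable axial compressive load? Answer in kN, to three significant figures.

I = πd⁴/64 = π×62.1⁴/64 = 730000 mm⁴.
Effective length L_e = KL = 1×5.54 m = 5540 mm.
Euler critical load P_cr = π²EI/L_e² = π²×200000×730000/5540² = 46950 N.
P_allow = P_cr/n = 46950/3 = 15650 N.

P_allow = 15.7 kN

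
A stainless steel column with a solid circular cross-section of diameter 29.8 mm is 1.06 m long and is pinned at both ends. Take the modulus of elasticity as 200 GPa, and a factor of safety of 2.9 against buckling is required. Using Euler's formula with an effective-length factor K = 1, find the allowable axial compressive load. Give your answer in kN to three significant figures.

I = πd⁴/64 = π×29.8⁴/64 = 38710 mm⁴.
Effective length L_e = KL = 1×1.06 m = 1060 mm.
Euler critical load P_cr = π²EI/L_e² = π²×200000×38710/1060² = 68010 N.
P_allow = P_cr/n = 68010/2.9 = 23450 N.

P_allow = 23.5 kN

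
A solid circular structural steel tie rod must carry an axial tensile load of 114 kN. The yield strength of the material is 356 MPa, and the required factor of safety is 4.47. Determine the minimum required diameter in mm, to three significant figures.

Allowable stress σ_allow = 356/4.47 = 79.64 MPa.
Required area A = F/σ_allow = 114000/79.64 = 1431 mm².
A = πd²/4 → d = √(4A/π) = 42.69 mm.

d = 42.7 mm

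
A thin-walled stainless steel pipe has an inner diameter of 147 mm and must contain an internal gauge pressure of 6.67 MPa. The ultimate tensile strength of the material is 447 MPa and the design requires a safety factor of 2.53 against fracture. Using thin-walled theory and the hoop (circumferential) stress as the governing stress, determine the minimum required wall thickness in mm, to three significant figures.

t = 2.77 mm

σ_allow = 447/2.53 = 176.7 MPa.
Hoop stress σ_h = pD/(2t), so t = pD/(2σ_allow) = 6.67×147/(2×176.7) = 2.775 mm.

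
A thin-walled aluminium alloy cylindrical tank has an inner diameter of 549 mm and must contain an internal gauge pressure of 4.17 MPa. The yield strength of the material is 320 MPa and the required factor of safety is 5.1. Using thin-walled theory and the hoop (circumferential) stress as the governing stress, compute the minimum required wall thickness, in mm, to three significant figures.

σ_allow = 320/5.1 = 62.75 MPa.
Hoop stress σ_h = pD/(2t), so t = pD/(2σ_allow) = 4.17×549/(2×62.75) = 18.24 mm.

t = 18.2 mm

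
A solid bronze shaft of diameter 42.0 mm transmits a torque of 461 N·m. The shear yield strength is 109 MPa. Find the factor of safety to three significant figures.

n = 3.44

τ = 16T/(πd³) = 16×461000/(π×42.0³) = 31.69 MPa.
n = τ_limit/τ = 109/31.69 = 3.440.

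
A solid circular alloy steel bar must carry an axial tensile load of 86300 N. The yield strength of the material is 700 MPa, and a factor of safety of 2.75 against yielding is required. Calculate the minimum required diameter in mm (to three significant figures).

Allowable stress σ_allow = 700/2.75 = 254.5 MPa.
Required area A = F/σ_allow = 86300/254.5 = 339.0 mm².
A = πd²/4 → d = √(4A/π) = 20.78 mm.

d = 20.8 mm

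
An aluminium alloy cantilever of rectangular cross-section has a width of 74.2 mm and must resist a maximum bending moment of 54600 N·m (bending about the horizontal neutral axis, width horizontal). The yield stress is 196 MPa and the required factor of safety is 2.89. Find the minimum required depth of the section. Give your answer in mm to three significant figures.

h = 255 mm

σ_allow = 196/2.89 = 67.82 MPa.
For a rectangular section σ = 6M/(bh²), so h² = 6M/(b σ_allow) = 6×5.4600×10^7/(74.2×67.82) = 65100 mm².
h = 255.1 mm.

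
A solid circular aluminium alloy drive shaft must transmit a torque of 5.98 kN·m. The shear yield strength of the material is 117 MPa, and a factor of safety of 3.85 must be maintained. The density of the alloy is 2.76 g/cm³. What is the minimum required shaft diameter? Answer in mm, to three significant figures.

Allowable shear stress τ_allow = 117/3.85 = 30.39 MPa.
For a solid shaft τ = 16T/(πd³), so d³ = 16T/(π τ_allow) = 16×5980000/(π×30.39) = 1.002×10^6 mm³.
d = (1.002×10^6)^(1/3) = 100.1 mm.

d = 100 mm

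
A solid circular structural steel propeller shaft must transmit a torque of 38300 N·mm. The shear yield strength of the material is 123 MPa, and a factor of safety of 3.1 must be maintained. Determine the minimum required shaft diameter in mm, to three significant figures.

Allowable shear stress τ_allow = 123/3.1 = 39.68 MPa.
For a solid shaft τ = 16T/(πd³), so d³ = 16T/(π τ_allow) = 16×38300/(π×39.68) = 4916 mm³.
d = (4916)^(1/3) = 17.00 mm.

d = 17.0 mm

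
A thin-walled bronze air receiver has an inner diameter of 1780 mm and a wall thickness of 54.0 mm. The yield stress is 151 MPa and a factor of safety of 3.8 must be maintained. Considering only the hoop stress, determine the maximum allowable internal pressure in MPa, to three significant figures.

p_allow = 2.41 MPa

σ_allow = 151/3.8 = 39.74 MPa.
σ_h = pD/(2t) → p_allow = 2σ_allow t/D = 2×39.74×54.0/1780 = 2.411 MPa.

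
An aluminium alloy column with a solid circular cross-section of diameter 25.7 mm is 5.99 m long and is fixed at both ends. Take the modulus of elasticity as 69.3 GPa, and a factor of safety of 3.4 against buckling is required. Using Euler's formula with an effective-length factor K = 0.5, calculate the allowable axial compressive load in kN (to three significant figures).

I = πd⁴/64 = π×25.7⁴/64 = 21410 mm⁴.
Effective length L_e = KL = 0.5×5.99 m = 2995 mm.
Euler critical load P_cr = π²EI/L_e² = π²×69300×21410/2995² = 1633 N.
P_allow = P_cr/n = 1633/3.4 = 480.2 N.

P_allow = 0.480 kN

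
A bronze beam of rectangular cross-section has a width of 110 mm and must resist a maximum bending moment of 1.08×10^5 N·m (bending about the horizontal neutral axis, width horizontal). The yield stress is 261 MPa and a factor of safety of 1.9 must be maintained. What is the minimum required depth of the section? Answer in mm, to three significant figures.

h = 207 mm

σ_allow = 261/1.9 = 137.4 MPa.
For a rectangular section σ = 6M/(bh²), so h² = 6M/(b σ_allow) = 6×1.0800×10^8/(110×137.4) = 42880 mm².
h = 207.1 mm.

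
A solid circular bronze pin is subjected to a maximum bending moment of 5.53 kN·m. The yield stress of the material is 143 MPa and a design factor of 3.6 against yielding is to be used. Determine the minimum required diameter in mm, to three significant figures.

σ_allow = 143/3.6 = 39.72 MPa.
For a solid circular section σ = 32M/(πd³), so d³ = 32M/(π σ_allow) = 32×5530000/(π×39.72) = 1.418×10^6 mm³.
d = 112.3 mm.

d = 112 mm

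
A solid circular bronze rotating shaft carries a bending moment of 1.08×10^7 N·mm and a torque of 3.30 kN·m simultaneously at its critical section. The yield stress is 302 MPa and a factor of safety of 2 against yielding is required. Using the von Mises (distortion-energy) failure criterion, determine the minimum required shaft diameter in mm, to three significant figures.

σ_allow = σ_y/n = 302/2 = 151.0 MPa.
For a solid shaft σ_b = 32M/(πd³) and τ = 16T/(πd³), so the von Mises stress is σ' = (16/πd³)·√(4M²+3T²).
√(4M²+3T²) = √(4×(1.080×10^7)² + 3×(3.300×10^6)²) = 2.234×10^7 N·mm.
d³ = 16×2.234×10^7/(π×151.0) = 753600 mm³.
d = 91.00 mm.

d = 91.0 mm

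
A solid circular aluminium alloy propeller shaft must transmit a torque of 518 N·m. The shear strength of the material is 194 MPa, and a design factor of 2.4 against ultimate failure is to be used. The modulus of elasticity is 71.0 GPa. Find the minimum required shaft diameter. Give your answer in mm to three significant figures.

Allowable shear stress τ_allow = 194/2.4 = 80.83 MPa.
For a solid shaft τ = 16T/(πd³), so d³ = 16T/(π τ_allow) = 16×518000/(π×80.83) = 32640 mm³.
d = (32640)^(1/3) = 31.96 mm.

d = 32.0 mm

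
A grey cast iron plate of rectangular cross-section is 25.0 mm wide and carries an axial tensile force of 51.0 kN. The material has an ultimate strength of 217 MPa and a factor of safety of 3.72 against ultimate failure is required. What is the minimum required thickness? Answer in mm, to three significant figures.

σ_allow = 217/3.72 = 58.33 MPa.
Required area A = F/σ_allow = 51000/58.33 = 874.3 mm².
t = A/w = 874.3/25.0 = 34.97 mm.

t = 35.0 mm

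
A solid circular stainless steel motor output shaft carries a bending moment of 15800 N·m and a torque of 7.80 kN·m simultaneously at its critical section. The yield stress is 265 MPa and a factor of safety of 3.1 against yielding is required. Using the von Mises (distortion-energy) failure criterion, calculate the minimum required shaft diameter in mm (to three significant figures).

σ_allow = σ_y/n = 265/3.1 = 85.48 MPa.
For a solid shaft σ_b = 32M/(πd³) and τ = 16T/(πd³), so the von Mises stress is σ' = (16/πd³)·√(4M²+3T²).
√(4M²+3T²) = √(4×(1.580×10^7)² + 3×(7.800×10^6)²) = 3.437×10^7 N·mm.
d³ = 16×3.437×10^7/(π×85.48) = 2.048×10^6 mm³.
d = 127.0 mm.

d = 127 mm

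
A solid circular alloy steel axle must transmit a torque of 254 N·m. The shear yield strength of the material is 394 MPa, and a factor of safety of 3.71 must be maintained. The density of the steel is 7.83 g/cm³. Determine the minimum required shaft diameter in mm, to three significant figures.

Allowable shear stress τ_allow = 394/3.71 = 106.2 MPa.
For a solid shaft τ = 16T/(πd³), so d³ = 16T/(π τ_allow) = 16×254000/(π×106.2) = 12180 mm³.
d = (12180)^(1/3) = 23.01 mm.

d = 23.0 mm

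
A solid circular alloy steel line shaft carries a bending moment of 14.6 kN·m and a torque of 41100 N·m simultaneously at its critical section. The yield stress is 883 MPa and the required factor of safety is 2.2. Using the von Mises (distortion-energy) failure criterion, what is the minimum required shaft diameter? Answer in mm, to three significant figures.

σ_allow = σ_y/n = 883/2.2 = 401.4 MPa.
For a solid shaft σ_b = 32M/(πd³) and τ = 16T/(πd³), so the von Mises stress is σ' = (16/πd³)·√(4M²+3T²).
√(4M²+3T²) = √(4×(1.460×10^7)² + 3×(4.110×10^7)²) = 7.694×10^7 N·mm.
d³ = 16×7.694×10^7/(π×401.4) = 976300 mm³.
d = 99.21 mm.

d = 99.2 mm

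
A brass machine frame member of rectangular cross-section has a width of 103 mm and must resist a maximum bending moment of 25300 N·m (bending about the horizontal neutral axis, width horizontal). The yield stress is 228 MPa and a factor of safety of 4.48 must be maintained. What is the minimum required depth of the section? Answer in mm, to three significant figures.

σ_allow = 228/4.48 = 50.89 MPa.
For a rectangular section σ = 6M/(bh²), so h² = 6M/(b σ_allow) = 6×2.5300×10^7/(103×50.89) = 28960 mm².
h = 170.2 mm.

h = 170 mm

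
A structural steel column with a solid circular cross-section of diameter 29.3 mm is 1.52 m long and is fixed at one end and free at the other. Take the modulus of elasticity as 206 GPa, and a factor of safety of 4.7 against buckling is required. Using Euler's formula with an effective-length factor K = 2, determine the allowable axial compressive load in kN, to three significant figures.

I = πd⁴/64 = π×29.3⁴/64 = 36180 mm⁴.
Effective length L_e = KL = 2×1.52 m = 3040 mm.
Euler critical load P_cr = π²EI/L_e² = π²×206000×36180/3040² = 7959 N.
P_allow = P_cr/n = 7959/4.7 = 1693 N.

P_allow = 1.69 kN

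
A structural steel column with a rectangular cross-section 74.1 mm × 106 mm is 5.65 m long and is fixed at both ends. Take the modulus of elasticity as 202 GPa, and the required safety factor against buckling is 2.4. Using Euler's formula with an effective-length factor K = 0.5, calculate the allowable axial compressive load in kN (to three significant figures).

Buckling occurs about the weak axis: I_min = h·b³/12 = 106×74.1³/12 = 3.594×10^6 mm⁴ (b = 74.1 mm is the smaller dimension).
Effective length L_e = KL = 0.5×5.65 m = 2825 mm.
Euler critical load P_cr = π²EI/L_e² = π²×202000×3.594×10^6/2825² = 897800 N.
P_allow = P_cr/n = 897800/2.4 = 374100 N.

P_allow = 374 kN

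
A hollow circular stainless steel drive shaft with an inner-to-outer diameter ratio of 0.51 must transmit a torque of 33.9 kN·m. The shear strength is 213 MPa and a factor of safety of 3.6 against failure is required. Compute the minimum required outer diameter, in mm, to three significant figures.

τ_allow = 213/3.6 = 59.17 MPa.
For a hollow shaft τ = 16T/[πd_o³(1−k⁴)] with k = 0.51, so 1−k⁴ = 0.9323.
d_o³ = 16T/[π τ_allow (1−k⁴)] = 16×3.3900×10^7/(π×59.17×0.9323) = 3.130×10^6 mm³.
d_o = 146.3 mm.

d_o = 146 mm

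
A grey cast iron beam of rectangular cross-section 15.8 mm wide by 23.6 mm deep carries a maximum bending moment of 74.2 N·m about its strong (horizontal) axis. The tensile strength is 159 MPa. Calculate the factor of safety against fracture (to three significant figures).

n = 3.14

Section modulus S = bh²/6 = 15.8×23.6²/6 = 1467 mm³.
σ = M/S = 74200/1467 = 50.59 MPa.
n = 159/50.59 = 3.143.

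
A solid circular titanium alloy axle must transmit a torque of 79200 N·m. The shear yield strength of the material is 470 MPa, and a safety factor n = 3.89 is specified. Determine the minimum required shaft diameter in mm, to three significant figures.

Allowable shear stress τ_allow = 470/3.89 = 120.8 MPa.
For a solid shaft τ = 16T/(πd³), so d³ = 16T/(π τ_allow) = 16×7.9200×10^7/(π×120.8) = 3.338×10^6 mm³.
d = (3.338×10^6)^(1/3) = 149.5 mm.

d = 149 mm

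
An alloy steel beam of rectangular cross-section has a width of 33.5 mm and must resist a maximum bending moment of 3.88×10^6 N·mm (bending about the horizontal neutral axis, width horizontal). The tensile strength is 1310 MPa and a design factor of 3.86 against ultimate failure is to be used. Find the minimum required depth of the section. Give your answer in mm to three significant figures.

σ_allow = 1310/3.86 = 339.4 MPa.
For a rectangular section σ = 6M/(bh²), so h² = 6M/(b σ_allow) = 6×3880000/(33.5×339.4) = 2048 mm².
h = 45.25 mm.

h = 45.3 mm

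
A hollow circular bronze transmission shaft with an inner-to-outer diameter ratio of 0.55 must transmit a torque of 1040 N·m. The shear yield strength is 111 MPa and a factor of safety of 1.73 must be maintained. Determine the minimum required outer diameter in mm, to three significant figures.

τ_allow = 111/1.73 = 64.16 MPa.
For a hollow shaft τ = 16T/[πd_o³(1−k⁴)] with k = 0.55, so 1−k⁴ = 0.9085.
d_o³ = 16T/[π τ_allow (1−k⁴)] = 16×1040000/(π×64.16×0.9085) = 90870 mm³.
d_o = 44.96 mm.

d_o = 45.0 mm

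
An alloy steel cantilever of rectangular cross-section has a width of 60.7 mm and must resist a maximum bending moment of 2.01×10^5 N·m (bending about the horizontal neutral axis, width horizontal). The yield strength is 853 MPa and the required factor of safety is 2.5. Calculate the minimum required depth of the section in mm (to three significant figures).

σ_allow = 853/2.5 = 341.2 MPa.
For a rectangular section σ = 6M/(bh²), so h² = 6M/(b σ_allow) = 6×2.0100×10^8/(60.7×341.2) = 58230 mm².
h = 241.3 mm.

h = 241 mm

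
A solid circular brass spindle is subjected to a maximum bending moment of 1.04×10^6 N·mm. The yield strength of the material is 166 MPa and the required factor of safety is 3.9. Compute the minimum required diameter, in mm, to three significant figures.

σ_allow = 166/3.9 = 42.56 MPa.
For a solid circular section σ = 32M/(πd³), so d³ = 32M/(π σ_allow) = 32×1040000/(π×42.56) = 248900 mm³.
d = 62.90 mm.

d = 62.9 mm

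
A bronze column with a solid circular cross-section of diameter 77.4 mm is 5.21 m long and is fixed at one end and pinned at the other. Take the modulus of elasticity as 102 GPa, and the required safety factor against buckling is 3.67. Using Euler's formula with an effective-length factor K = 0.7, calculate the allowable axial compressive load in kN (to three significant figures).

I = πd⁴/64 = π×77.4⁴/64 = 1.762×10^6 mm⁴.
Effective length L_e = KL = 0.7×5.21 m = 3647 mm.
Euler critical load P_cr = π²EI/L_e² = π²×102000×1.762×10^6/3647² = 133300 N.
P_allow = P_cr/n = 133300/3.67 = 36330 N.

P_allow = 36.3 kN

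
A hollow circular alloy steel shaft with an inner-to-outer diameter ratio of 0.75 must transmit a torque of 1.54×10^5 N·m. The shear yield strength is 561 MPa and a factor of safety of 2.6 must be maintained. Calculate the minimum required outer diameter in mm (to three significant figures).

d_o = 175 mm

τ_allow = 561/2.6 = 215.8 MPa.
For a hollow shaft τ = 16T/[πd_o³(1−k⁴)] with k = 0.75, so 1−k⁴ = 0.6836.
d_o³ = 16T/[π τ_allow (1−k⁴)] = 16×1.5400×10^8/(π×215.8×0.6836) = 5.317×10^6 mm³.
d_o = 174.5 mm.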